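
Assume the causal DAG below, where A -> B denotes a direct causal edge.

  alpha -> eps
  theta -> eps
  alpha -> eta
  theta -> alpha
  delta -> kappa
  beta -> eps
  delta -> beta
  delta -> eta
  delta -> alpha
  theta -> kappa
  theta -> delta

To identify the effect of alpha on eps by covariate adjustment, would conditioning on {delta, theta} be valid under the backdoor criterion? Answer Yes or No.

Backdoor paths from alpha to eps (paths whose first edge points into alpha):
  P1: alpha <- theta -> delta -> beta -> eps
  P2: alpha <- theta -> kappa <- delta -> beta -> eps
  P3: alpha <- theta -> eps
  P4: alpha <- delta <- theta -> eps
  P5: alpha <- delta -> beta -> eps
  P6: alpha <- delta -> kappa <- theta -> eps
Condition 1 (no descendant of alpha in the set): holds — descendants of alpha are {eps, eta}; none are in {delta, theta}.
Condition 2 (every backdoor path blocked by {delta, theta}):
  P1: blocked at fork node theta ∈ conditioning set.
  P2: blocked at fork node theta ∈ conditioning set.
  P3: blocked at fork node theta ∈ conditioning set.
  P4: blocked at chain node delta ∈ conditioning set.
  P5: blocked at fork node delta ∈ conditioning set.
  P6: blocked at fork node delta ∈ conditioning set.
{delta, theta} satisfies the backdoor criterion.

Yes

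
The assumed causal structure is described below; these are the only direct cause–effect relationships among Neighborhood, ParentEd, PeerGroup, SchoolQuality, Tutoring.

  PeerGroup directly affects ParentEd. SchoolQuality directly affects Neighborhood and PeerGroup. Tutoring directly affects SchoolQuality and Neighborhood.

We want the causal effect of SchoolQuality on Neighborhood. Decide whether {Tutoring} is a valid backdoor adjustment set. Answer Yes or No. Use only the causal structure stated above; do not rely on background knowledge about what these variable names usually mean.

Yes

Backdoor paths from SchoolQuality to Neighborhood (paths whose first edge points into SchoolQuality):
  P1: SchoolQuality <- Tutoring -> Neighborhood
Condition 1 (no descendant of SchoolQuality in the set): holds — descendants of SchoolQuality are {Neighborhood, ParentEd, PeerGroup}; none are in {Tutoring}.
Condition 2 (every backdoor path blocked by {Tutoring}):
  P1: blocked at fork node Tutoring ∈ conditioning set.
{Tutoring} satisfies the backdoor criterion.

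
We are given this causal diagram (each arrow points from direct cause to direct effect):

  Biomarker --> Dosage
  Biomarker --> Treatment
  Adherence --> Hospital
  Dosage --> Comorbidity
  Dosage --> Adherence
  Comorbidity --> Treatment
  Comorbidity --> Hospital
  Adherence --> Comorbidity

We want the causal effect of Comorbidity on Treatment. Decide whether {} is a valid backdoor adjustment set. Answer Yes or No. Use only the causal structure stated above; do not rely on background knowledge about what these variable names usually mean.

No

Backdoor paths from Comorbidity to Treatment (paths whose first edge points into Comorbidity):
  P1: Comorbidity <- Dosage <- Biomarker -> Treatment
  P2: Comorbidity <- Adherence <- Dosage <- Biomarker -> Treatment
Condition 1 (no descendant of Comorbidity in the set): holds — descendants of Comorbidity are {Hospital, Treatment}; none are in {}.
Condition 2 (every backdoor path blocked by {}):
  P1: open — no interior node is in the conditioning set.
  P2: open — no interior node is in the conditioning set.
{} does not satisfy the backdoor criterion.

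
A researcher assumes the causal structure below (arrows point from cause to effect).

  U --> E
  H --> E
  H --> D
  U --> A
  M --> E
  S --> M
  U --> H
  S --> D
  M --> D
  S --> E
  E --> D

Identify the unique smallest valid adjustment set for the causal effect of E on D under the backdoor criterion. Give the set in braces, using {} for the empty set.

Variables eligible for adjustment (non-descendants of E, excluding E and D): {A, H, M, S, U}.
Backdoor paths from E to D:
  P1: E <- U -> H -> D
  P2: E <- H -> D
  P3: E <- S -> M -> D
  P4: E <- S -> D
  P5: E <- M <- S -> D
  P6: E <- M -> D
The empty set is not sufficient: P1 (E <- U -> H -> D) has no collider blocking it and no conditioned non-collider, so it is open.
Try {H, M, S}:
  P1: blocked at chain node H ∈ conditioning set.
  P2: blocked at fork node H ∈ conditioning set.
  P3: blocked at fork node S ∈ conditioning set.
  P4: blocked at fork node S ∈ conditioning set.
  P5: blocked at chain node M ∈ conditioning set.
  P6: blocked at fork node M ∈ conditioning set.
{H, M, S} contains no descendant of E and blocks every backdoor path.
Every element of {H, M, S} is needed (dropping H leaves P1 open; dropping M leaves P6 open; dropping S leaves P4 open), so no proper subset is valid.
Among all size-3 subsets of the eligible variables, only {H, M, S} blocks every backdoor path, so it is the unique smallest valid adjustment set.

{H, M, S}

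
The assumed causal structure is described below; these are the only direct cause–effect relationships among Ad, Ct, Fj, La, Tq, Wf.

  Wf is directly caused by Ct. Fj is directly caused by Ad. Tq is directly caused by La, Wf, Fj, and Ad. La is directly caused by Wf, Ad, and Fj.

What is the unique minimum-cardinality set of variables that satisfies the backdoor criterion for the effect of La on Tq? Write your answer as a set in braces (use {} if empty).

Variables eligible for adjustment (non-descendants of La, excluding La and Tq): {Ad, Ct, Fj, Wf}.
Backdoor paths from La to Tq:
  P1: La <- Ad -> Fj -> Tq
  P2: La <- Ad -> Tq
  P3: La <- Fj <- Ad -> Tq
  P4: La <- Fj -> Tq
  P5: La <- Wf -> Tq
The empty set is not sufficient: P1 (La <- Ad -> Fj -> Tq) has no collider blocking it and no conditioned non-collider, so it is open.
Try {Ad, Fj, Wf}:
  P1: blocked at fork node Ad ∈ conditioning set.
  P2: blocked at fork node Ad ∈ conditioning set.
  P3: blocked at chain node Fj ∈ conditioning set.
  P4: blocked at fork node Fj ∈ conditioning set.
  P5: blocked at fork node Wf ∈ conditioning set.
{Ad, Fj, Wf} contains no descendant of La and blocks every backdoor path.
Every element of {Ad, Fj, Wf} is needed (dropping Ad leaves P2 open; dropping Fj leaves P4 open; dropping Wf leaves P5 open), so no proper subset is valid.
Among all size-3 subsets of the eligible variables, only {Ad, Fj, Wf} blocks every backdoor path, so it is the unique smallest valid adjustment set.

{Ad, Fj, Wf}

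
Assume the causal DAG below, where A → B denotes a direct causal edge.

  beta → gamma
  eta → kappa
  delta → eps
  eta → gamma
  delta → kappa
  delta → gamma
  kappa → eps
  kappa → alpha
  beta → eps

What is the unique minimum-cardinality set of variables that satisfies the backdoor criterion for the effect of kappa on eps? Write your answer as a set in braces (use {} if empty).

{delta}

Variables eligible for adjustment (non-descendants of kappa, excluding kappa and eps): {beta, delta, eta, gamma}.
Backdoor paths from kappa to eps:
  P1: kappa <- eta -> gamma <- delta -> eps
  P2: kappa <- eta -> gamma <- beta -> eps
  P3: kappa <- delta -> gamma <- beta -> eps
  P4: kappa <- delta -> eps
The empty set is not sufficient: P4 (kappa <- delta -> eps) has no collider blocking it and no conditioned non-collider, so it is open.
Try {delta}:
  P1: blocked at collider gamma (neither it nor any descendant is in the conditioning set).
  P2: blocked at collider gamma (neither it nor any descendant is in the conditioning set).
  P3: blocked at fork node delta ∈ conditioning set.
  P4: blocked at fork node delta ∈ conditioning set.
{delta} contains no descendant of kappa and blocks every backdoor path.
No other singleton works — e.g. {eta} leaves P4 open — so {delta} is the unique smallest valid adjustment set.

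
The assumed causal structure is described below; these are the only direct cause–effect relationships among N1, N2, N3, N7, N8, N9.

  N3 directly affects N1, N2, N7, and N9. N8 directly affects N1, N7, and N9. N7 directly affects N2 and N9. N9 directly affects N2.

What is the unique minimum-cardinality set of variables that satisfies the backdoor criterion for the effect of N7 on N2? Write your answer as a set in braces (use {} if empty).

Variables eligible for adjustment (non-descendants of N7, excluding N7 and N2): {N1, N3, N8}.
Backdoor paths from N7 to N2:
  P1: N7 <- N3 -> N9 -> N2
  P2: N7 <- N3 -> N1 <- N8 -> N9 -> N2
  P3: N7 <- N3 -> N2
  P4: N7 <- N8 -> N9 <- N3 -> N2
  P5: N7 <- N8 -> N9 -> N2
  P6: N7 <- N8 -> N1 <- N3 -> N9 -> N2
  P7: N7 <- N8 -> N1 <- N3 -> N2
The empty set is not sufficient: P1 (N7 <- N3 -> N9 -> N2) has no collider blocking it and no conditioned non-collider, so it is open.
Try {N3, N8}:
  P1: blocked at fork node N3 ∈ conditioning set.
  P2: blocked at fork node N3 ∈ conditioning set.
  P3: blocked at fork node N3 ∈ conditioning set.
  P4: blocked at fork node N8 ∈ conditioning set.
  P5: blocked at fork node N8 ∈ conditioning set.
  P6: blocked at fork node N8 ∈ conditioning set.
  P7: blocked at fork node N8 ∈ conditioning set.
{N3, N8} contains no descendant of N7 and blocks every backdoor path.
Every element of {N3, N8} is needed (dropping N3 leaves P1 open; dropping N8 leaves P5 open), so no proper subset is valid.
Among all size-2 subsets of the eligible variables, only {N3, N8} blocks every backdoor path, so it is the unique smallest valid adjustment set.

{N3, N8}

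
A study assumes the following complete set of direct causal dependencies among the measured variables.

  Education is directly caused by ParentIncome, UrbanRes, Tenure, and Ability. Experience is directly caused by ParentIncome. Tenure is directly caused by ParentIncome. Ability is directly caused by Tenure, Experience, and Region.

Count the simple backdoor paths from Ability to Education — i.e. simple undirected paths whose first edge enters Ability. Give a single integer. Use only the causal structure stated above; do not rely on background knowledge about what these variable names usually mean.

A backdoor path from Ability to Education is any simple undirected path whose first edge points into Ability (i.e. leaves Ability via a parent).
Parents of Ability: {Experience, Region, Tenure}.
Enumerating:
  P1: Ability <- Experience <- ParentIncome -> Tenure -> Education
  P2: Ability <- Experience <- ParentIncome -> Education
  P3: Ability <- Tenure <- ParentIncome -> Education
  P4: Ability <- Tenure -> Education
That exhausts the simple backdoor paths. Count: 4.

4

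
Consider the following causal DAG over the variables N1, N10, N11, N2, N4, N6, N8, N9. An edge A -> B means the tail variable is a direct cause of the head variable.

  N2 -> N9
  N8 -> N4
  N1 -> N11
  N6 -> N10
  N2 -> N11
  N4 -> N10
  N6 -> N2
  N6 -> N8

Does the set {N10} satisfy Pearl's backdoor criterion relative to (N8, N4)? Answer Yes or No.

Backdoor paths from N8 to N4 (paths whose first edge points into N8):
  P1: N8 <- N6 -> N10 <- N4
Condition 1 (no descendant of N8 in the set): FAILS — N10 is a descendant of N8.
Condition 2 (every backdoor path blocked by {N10}):
  P1: open — collider(s) N10 are conditioned on (or have a conditioned descendant) and no non-collider on the path is in the set.
{N10} does not satisfy the backdoor criterion.

No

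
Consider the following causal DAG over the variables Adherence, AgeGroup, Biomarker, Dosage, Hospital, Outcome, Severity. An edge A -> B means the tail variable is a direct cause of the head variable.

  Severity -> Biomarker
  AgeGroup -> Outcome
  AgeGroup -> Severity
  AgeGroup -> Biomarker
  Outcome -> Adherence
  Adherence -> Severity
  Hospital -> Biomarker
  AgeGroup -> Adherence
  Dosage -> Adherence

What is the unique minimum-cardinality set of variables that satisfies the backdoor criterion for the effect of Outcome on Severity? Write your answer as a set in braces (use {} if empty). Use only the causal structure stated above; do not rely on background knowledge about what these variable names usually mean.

Variables eligible for adjustment (non-descendants of Outcome, excluding Outcome and Severity): {AgeGroup, Dosage, Hospital}.
Backdoor paths from Outcome to Severity:
  P1: Outcome <- AgeGroup -> Adherence -> Severity
  P2: Outcome <- AgeGroup -> Severity
  P3: Outcome <- AgeGroup -> Biomarker <- Severity
The empty set is not sufficient: P1 (Outcome <- AgeGroup -> Adherence -> Severity) has no collider blocking it and no conditioned non-collider, so it is open.
Try {AgeGroup}:
  P1: blocked at fork node AgeGroup ∈ conditioning set.
  P2: blocked at fork node AgeGroup ∈ conditioning set.
  P3: blocked at fork node AgeGroup ∈ conditioning set.
{AgeGroup} contains no descendant of Outcome and blocks every backdoor path.
No other singleton works — e.g. {Dosage} leaves P1 open — so {AgeGroup} is the unique smallest valid adjustment set.

{AgeGroup}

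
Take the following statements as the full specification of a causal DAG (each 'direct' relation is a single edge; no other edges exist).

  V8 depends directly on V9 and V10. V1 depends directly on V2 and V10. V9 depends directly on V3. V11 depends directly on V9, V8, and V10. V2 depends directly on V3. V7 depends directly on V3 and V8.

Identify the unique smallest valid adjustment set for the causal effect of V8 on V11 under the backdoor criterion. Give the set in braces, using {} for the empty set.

{V10, V9}

Variables eligible for adjustment (non-descendants of V8, excluding V8 and V11): {V1, V10, V2, V3, V9}.
Backdoor paths from V8 to V11:
  P1: V8 <- V10 -> V1 <- V2 <- V3 -> V9 -> V11
  P2: V8 <- V10 -> V11
  P3: V8 <- V9 <- V3 -> V2 -> V1 <- V10 -> V11
  P4: V8 <- V9 -> V11
The empty set is not sufficient: P2 (V8 <- V10 -> V11) has no collider blocking it and no conditioned non-collider, so it is open.
Try {V10, V9}:
  P1: blocked at fork node V10 ∈ conditioning set.
  P2: blocked at fork node V10 ∈ conditioning set.
  P3: blocked at chain node V9 ∈ conditioning set.
  P4: blocked at fork node V9 ∈ conditioning set.
{V10, V9} contains no descendant of V8 and blocks every backdoor path.
Every element of {V10, V9} is needed (dropping V10 leaves P2 open; dropping V9 leaves P4 open), so no proper subset is valid.
Among all size-2 subsets of the eligible variables, only {V10, V9} blocks every backdoor path, so it is the unique smallest valid adjustment set.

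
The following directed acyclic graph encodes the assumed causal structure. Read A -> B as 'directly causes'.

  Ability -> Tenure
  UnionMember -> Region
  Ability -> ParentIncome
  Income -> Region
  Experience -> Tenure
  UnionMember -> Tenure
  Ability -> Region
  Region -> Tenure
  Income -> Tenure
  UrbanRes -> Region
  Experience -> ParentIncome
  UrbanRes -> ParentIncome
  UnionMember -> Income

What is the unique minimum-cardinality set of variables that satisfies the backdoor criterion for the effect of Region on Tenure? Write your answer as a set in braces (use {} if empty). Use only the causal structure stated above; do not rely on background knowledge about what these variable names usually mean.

Variables eligible for adjustment (non-descendants of Region, excluding Region and Tenure): {Ability, Experience, Income, ParentIncome, UnionMember, UrbanRes}.
Backdoor paths from Region to Tenure:
  P1: Region <- UnionMember -> Income -> Tenure
  P2: Region <- UnionMember -> Tenure
  P3: Region <- UrbanRes -> ParentIncome <- Ability -> Tenure
  P4: Region <- UrbanRes -> ParentIncome <- Experience -> Tenure
  P5: Region <- Ability -> ParentIncome <- Experience -> Tenure
  P6: Region <- Ability -> Tenure
  P7: Region <- Income <- UnionMember -> Tenure
  P8: Region <- Income -> Tenure
The empty set is not sufficient: P1 (Region <- UnionMember -> Income -> Tenure) has no collider blocking it and no conditioned non-collider, so it is open.
Try {Ability, Income, UnionMember}:
  P1: blocked at fork node UnionMember ∈ conditioning set.
  P2: blocked at fork node UnionMember ∈ conditioning set.
  P3: blocked at collider ParentIncome (neither it nor any descendant is in the conditioning set).
  P4: blocked at collider ParentIncome (neither it nor any descendant is in the conditioning set).
  P5: blocked at fork node Ability ∈ conditioning set.
  P6: blocked at fork node Ability ∈ conditioning set.
  P7: blocked at chain node Income ∈ conditioning set.
  P8: blocked at fork node Income ∈ conditioning set.
{Ability, Income, UnionMember} contains no descendant of Region and blocks every backdoor path.
Every element of {Ability, Income, UnionMember} is needed (dropping Ability leaves P6 open; dropping Income leaves P8 open; dropping UnionMember leaves P2 open), so no proper subset is valid.
Among all size-3 subsets of the eligible variables, only {Ability, Income, UnionMember} blocks every backdoor path, so it is the unique smallest valid adjustment set.

{Ability, Income, UnionMember}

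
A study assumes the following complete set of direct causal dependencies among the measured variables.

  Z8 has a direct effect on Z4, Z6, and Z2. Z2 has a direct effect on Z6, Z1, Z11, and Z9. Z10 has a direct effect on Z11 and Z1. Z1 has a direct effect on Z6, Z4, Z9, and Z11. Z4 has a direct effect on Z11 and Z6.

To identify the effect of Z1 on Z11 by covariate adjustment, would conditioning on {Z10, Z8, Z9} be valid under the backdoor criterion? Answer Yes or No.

No

Backdoor paths from Z1 to Z11 (paths whose first edge points into Z1):
  P1: Z1 <- Z10 -> Z11
  P2: Z1 <- Z2 <- Z8 -> Z4 -> Z11
  P3: Z1 <- Z2 <- Z8 -> Z6 <- Z4 -> Z11
  P4: Z1 <- Z2 -> Z11
  P5: Z1 <- Z2 -> Z6 <- Z8 -> Z4 -> Z11
  P6: Z1 <- Z2 -> Z6 <- Z4 -> Z11
Condition 1 (no descendant of Z1 in the set): FAILS — Z9 is a descendant of Z1.
Condition 2 (every backdoor path blocked by {Z10, Z8, Z9}):
  P1: blocked at fork node Z10 ∈ conditioning set.
  P2: blocked at fork node Z8 ∈ conditioning set.
  P3: blocked at fork node Z8 ∈ conditioning set.
  P4: open — no interior node is in the conditioning set.
  P5: blocked at collider Z6 (neither it nor any descendant is in the conditioning set).
  P6: blocked at collider Z6 (neither it nor any descendant is in the conditioning set).
{Z10, Z8, Z9} does not satisfy the backdoor criterion.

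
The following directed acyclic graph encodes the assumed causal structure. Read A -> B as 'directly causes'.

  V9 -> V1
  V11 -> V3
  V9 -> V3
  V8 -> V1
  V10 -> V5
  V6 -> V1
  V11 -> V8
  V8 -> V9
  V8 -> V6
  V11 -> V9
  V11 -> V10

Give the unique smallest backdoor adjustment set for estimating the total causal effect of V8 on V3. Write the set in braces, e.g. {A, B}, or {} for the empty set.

{V11}

Variables eligible for adjustment (non-descendants of V8, excluding V8 and V3): {V10, V11, V5}.
Backdoor paths from V8 to V3:
  P1: V8 <- V11 -> V9 -> V3
  P2: V8 <- V11 -> V3
The empty set is not sufficient: P1 (V8 <- V11 -> V9 -> V3) has no collider blocking it and no conditioned non-collider, so it is open.
Try {V11}:
  P1: blocked at fork node V11 ∈ conditioning set.
  P2: blocked at fork node V11 ∈ conditioning set.
{V11} contains no descendant of V8 and blocks every backdoor path.
No other singleton works — e.g. {V10} leaves P1 open — so {V11} is the unique smallest valid adjustment set.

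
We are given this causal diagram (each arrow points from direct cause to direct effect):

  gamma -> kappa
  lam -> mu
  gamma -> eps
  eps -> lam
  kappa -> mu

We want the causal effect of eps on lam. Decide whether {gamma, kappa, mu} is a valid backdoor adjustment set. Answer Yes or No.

Backdoor paths from eps to lam (paths whose first edge points into eps):
  P1: eps <- gamma -> kappa -> mu <- lam
Condition 1 (no descendant of eps in the set): FAILS — mu is a descendant of eps.
Condition 2 (every backdoor path blocked by {gamma, kappa, mu}):
  P1: blocked at fork node gamma ∈ conditioning set.
{gamma, kappa, mu} does not satisfy the backdoor criterion.

No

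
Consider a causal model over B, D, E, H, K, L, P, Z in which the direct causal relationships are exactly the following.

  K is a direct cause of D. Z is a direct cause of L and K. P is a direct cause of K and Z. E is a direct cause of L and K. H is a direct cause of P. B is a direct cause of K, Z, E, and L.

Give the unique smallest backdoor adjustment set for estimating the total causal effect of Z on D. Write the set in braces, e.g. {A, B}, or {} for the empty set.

{B, P}

Variables eligible for adjustment (non-descendants of Z, excluding Z and D): {B, E, H, P}.
Backdoor paths from Z to D:
  P1: Z <- B -> E -> K -> D
  P2: Z <- B -> K -> D
  P3: Z <- B -> L <- E -> K -> D
  P4: Z <- P -> K -> D
The empty set is not sufficient: P1 (Z <- B -> E -> K -> D) has no collider blocking it and no conditioned non-collider, so it is open.
Try {B, P}:
  P1: blocked at fork node B ∈ conditioning set.
  P2: blocked at fork node B ∈ conditioning set.
  P3: blocked at fork node B ∈ conditioning set.
  P4: blocked at fork node P ∈ conditioning set.
{B, P} contains no descendant of Z and blocks every backdoor path.
Every element of {B, P} is needed (dropping B leaves P1 open; dropping P leaves P4 open), so no proper subset is valid.
Among all size-2 subsets of the eligible variables, only {B, P} blocks every backdoor path, so it is the unique smallest valid adjustment set.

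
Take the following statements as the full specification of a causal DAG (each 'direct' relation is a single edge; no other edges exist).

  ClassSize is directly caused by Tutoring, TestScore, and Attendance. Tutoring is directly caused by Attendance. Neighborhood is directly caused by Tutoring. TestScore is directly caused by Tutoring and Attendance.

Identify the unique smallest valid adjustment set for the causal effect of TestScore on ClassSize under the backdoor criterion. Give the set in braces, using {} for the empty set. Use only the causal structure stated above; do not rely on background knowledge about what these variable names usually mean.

Variables eligible for adjustment (non-descendants of TestScore, excluding TestScore and ClassSize): {Attendance, Neighborhood, Tutoring}.
Backdoor paths from TestScore to ClassSize:
  P1: TestScore <- Attendance -> Tutoring -> ClassSize
  P2: TestScore <- Attendance -> ClassSize
  P3: TestScore <- Tutoring <- Attendance -> ClassSize
  P4: TestScore <- Tutoring -> ClassSize
The empty set is not sufficient: P1 (TestScore <- Attendance -> Tutoring -> ClassSize) has no collider blocking it and no conditioned non-collider, so it is open.
Try {Attendance, Tutoring}:
  P1: blocked at fork node Attendance ∈ conditioning set.
  P2: blocked at fork node Attendance ∈ conditioning set.
  P3: blocked at chain node Tutoring ∈ conditioning set.
  P4: blocked at fork node Tutoring ∈ conditioning set.
{Attendance, Tutoring} contains no descendant of TestScore and blocks every backdoor path.
Every element of {Attendance, Tutoring} is needed (dropping Attendance leaves P2 open; dropping Tutoring leaves P4 open), so no proper subset is valid.
Among all size-2 subsets of the eligible variables, only {Attendance, Tutoring} blocks every backdoor path, so it is the unique smallest valid adjustment set.

{Attendance, Tutoring}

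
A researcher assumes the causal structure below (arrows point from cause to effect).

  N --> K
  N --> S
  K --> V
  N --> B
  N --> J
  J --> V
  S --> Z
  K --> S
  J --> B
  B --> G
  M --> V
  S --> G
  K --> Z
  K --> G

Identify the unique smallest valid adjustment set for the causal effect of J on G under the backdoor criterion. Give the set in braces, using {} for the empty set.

Variables eligible for adjustment (non-descendants of J, excluding J and G): {K, M, N, S, Z}.
Backdoor paths from J to G:
  P1: J <- N -> K -> S -> G
  P2: J <- N -> K -> Z <- S -> G
  P3: J <- N -> K -> G
  P4: J <- N -> S <- K -> G
  P5: J <- N -> S -> Z <- K -> G
  P6: J <- N -> S -> G
  P7: J <- N -> B -> G
The empty set is not sufficient: P1 (J <- N -> K -> S -> G) has no collider blocking it and no conditioned non-collider, so it is open.
Try {N}:
  P1: blocked at fork node N ∈ conditioning set.
  P2: blocked at fork node N ∈ conditioning set.
  P3: blocked at fork node N ∈ conditioning set.
  P4: blocked at fork node N ∈ conditioning set.
  P5: blocked at fork node N ∈ conditioning set.
  P6: blocked at fork node N ∈ conditioning set.
  P7: blocked at fork node N ∈ conditioning set.
{N} contains no descendant of J and blocks every backdoor path.
No other singleton works — e.g. {K} leaves P6 open — so {N} is the unique smallest valid adjustment set.

{N}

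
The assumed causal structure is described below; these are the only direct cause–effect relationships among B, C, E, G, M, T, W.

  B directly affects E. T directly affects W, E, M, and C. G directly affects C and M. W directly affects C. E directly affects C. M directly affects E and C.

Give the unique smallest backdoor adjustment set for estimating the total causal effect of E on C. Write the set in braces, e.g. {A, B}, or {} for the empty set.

Variables eligible for adjustment (non-descendants of E, excluding E and C): {B, G, M, T, W}.
Backdoor paths from E to C:
  P1: E <- T -> M <- G -> C
  P2: E <- T -> M -> C
  P3: E <- T -> W -> C
  P4: E <- T -> C
  P5: E <- M <- T -> W -> C
  P6: E <- M <- T -> C
  P7: E <- M <- G -> C
  P8: E <- M -> C
The empty set is not sufficient: P2 (E <- T -> M -> C) has no collider blocking it and no conditioned non-collider, so it is open.
Try {M, T}:
  P1: blocked at fork node T ∈ conditioning set.
  P2: blocked at fork node T ∈ conditioning set.
  P3: blocked at fork node T ∈ conditioning set.
  P4: blocked at fork node T ∈ conditioning set.
  P5: blocked at chain node M ∈ conditioning set.
  P6: blocked at chain node M ∈ conditioning set.
  P7: blocked at chain node M ∈ conditioning set.
  P8: blocked at fork node M ∈ conditioning set.
{M, T} contains no descendant of E and blocks every backdoor path.
Every element of {M, T} is needed (dropping M leaves P7 open; dropping T leaves P1 open), so no proper subset is valid.
Among all size-2 subsets of the eligible variables, only {M, T} blocks every backdoor path, so it is the unique smallest valid adjustment set.

{M, T}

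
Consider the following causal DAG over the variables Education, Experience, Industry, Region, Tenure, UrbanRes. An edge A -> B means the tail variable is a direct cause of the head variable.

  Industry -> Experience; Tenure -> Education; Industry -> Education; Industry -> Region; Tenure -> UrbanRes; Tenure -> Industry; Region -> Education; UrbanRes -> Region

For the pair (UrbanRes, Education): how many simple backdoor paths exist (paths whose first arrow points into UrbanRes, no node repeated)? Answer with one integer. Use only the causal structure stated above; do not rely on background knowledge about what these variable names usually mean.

A backdoor path from UrbanRes to Education is any simple undirected path whose first edge points into UrbanRes (i.e. leaves UrbanRes via a parent).
Parents of UrbanRes: {Tenure}.
Enumerating:
  P1: UrbanRes <- Tenure -> Industry -> Region -> Education
  P2: UrbanRes <- Tenure -> Industry -> Education
  P3: UrbanRes <- Tenure -> Education
That exhausts the simple backdoor paths. Count: 3.

3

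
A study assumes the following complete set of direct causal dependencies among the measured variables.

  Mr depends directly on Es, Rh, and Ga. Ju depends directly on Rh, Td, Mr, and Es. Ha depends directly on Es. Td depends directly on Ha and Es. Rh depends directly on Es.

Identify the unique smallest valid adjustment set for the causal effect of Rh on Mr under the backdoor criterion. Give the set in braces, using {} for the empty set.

{Es}

Variables eligible for adjustment (non-descendants of Rh, excluding Rh and Mr): {Es, Ga, Ha, Td}.
Backdoor paths from Rh to Mr:
  P1: Rh <- Es -> Ha -> Td -> Ju <- Mr
  P2: Rh <- Es -> Mr
  P3: Rh <- Es -> Td -> Ju <- Mr
  P4: Rh <- Es -> Ju <- Mr
The empty set is not sufficient: P2 (Rh <- Es -> Mr) has no collider blocking it and no conditioned non-collider, so it is open.
Try {Es}:
  P1: blocked at fork node Es ∈ conditioning set.
  P2: blocked at fork node Es ∈ conditioning set.
  P3: blocked at fork node Es ∈ conditioning set.
  P4: blocked at fork node Es ∈ conditioning set.
{Es} contains no descendant of Rh and blocks every backdoor path.
No other singleton works — e.g. {Ga} leaves P2 open — so {Es} is the unique smallest valid adjustment set.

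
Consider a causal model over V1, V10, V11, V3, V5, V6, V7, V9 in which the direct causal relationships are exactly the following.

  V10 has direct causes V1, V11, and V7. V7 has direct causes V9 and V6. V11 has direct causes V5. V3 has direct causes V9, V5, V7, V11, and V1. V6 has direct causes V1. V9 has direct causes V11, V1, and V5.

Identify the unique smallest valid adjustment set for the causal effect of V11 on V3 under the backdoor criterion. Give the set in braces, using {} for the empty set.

Variables eligible for adjustment (non-descendants of V11, excluding V11 and V3): {V1, V5, V6}.
Backdoor paths from V11 to V3:
  P1: V11 <- V5 -> V9 <- V1 -> V6 -> V7 -> V3
  P2: V11 <- V5 -> V9 <- V1 -> V10 <- V7 -> V3
  P3: V11 <- V5 -> V9 <- V1 -> V3
  P4: V11 <- V5 -> V9 -> V7 <- V6 <- V1 -> V3
  P5: V11 <- V5 -> V9 -> V7 -> V10 <- V1 -> V3
  P6: V11 <- V5 -> V9 -> V7 -> V3
  P7: V11 <- V5 -> V9 -> V3
  P8: V11 <- V5 -> V3
The empty set is not sufficient: P6 (V11 <- V5 -> V9 -> V7 -> V3) has no collider blocking it and no conditioned non-collider, so it is open.
Try {V5}:
  P1: blocked at fork node V5 ∈ conditioning set.
  P2: blocked at fork node V5 ∈ conditioning set.
  P3: blocked at fork node V5 ∈ conditioning set.
  P4: blocked at fork node V5 ∈ conditioning set.
  P5: blocked at fork node V5 ∈ conditioning set.
  P6: blocked at fork node V5 ∈ conditioning set.
  P7: blocked at fork node V5 ∈ conditioning set.
  P8: blocked at fork node V5 ∈ conditioning set.
{V5} contains no descendant of V11 and blocks every backdoor path.
No other singleton works — e.g. {V1} leaves P6 open — so {V5} is the unique smallest valid adjustment set.

{V5}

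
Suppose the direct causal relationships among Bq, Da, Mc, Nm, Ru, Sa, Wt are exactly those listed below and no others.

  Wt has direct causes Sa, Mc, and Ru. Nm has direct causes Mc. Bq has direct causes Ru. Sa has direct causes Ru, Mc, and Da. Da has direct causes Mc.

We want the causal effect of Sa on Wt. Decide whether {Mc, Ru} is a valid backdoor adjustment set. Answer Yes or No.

Yes

Backdoor paths from Sa to Wt (paths whose first edge points into Sa):
  P1: Sa <- Mc -> Wt
  P2: Sa <- Ru -> Wt
  P3: Sa <- Da <- Mc -> Wt
Condition 1 (no descendant of Sa in the set): holds — descendants of Sa are {Wt}; none are in {Mc, Ru}.
Condition 2 (every backdoor path blocked by {Mc, Ru}):
  P1: blocked at fork node Mc ∈ conditioning set.
  P2: blocked at fork node Ru ∈ conditioning set.
  P3: blocked at fork node Mc ∈ conditioning set.
{Mc, Ru} satisfies the backdoor criterion.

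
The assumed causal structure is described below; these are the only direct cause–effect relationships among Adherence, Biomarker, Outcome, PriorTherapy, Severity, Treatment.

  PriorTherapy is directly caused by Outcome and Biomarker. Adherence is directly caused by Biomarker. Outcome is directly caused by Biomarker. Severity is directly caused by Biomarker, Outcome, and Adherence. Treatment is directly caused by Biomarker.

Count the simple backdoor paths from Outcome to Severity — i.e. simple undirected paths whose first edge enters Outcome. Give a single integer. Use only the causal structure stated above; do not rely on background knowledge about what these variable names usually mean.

2

A backdoor path from Outcome to Severity is any simple undirected path whose first edge points into Outcome (i.e. leaves Outcome via a parent).
Parents of Outcome: {Biomarker}.
Enumerating:
  P1: Outcome <- Biomarker -> Adherence -> Severity
  P2: Outcome <- Biomarker -> Severity
That exhausts the simple backdoor paths. Count: 2.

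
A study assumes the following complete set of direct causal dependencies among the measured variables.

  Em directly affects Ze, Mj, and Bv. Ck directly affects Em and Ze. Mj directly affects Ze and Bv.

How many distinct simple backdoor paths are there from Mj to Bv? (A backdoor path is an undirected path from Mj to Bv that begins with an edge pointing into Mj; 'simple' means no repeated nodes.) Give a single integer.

A backdoor path from Mj to Bv is any simple undirected path whose first edge points into Mj (i.e. leaves Mj via a parent).
Parents of Mj: {Em}.
Enumerating:
  P1: Mj <- Em -> Bv
That exhausts the simple backdoor paths. Count: 1.

1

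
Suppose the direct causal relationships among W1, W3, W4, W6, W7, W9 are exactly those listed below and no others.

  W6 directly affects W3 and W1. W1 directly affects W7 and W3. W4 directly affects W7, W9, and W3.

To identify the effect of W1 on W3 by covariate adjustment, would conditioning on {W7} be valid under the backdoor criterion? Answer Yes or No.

Backdoor paths from W1 to W3 (paths whose first edge points into W1):
  P1: W1 <- W6 -> W3
Condition 1 (no descendant of W1 in the set): FAILS — W7 is a descendant of W1.
Condition 2 (every backdoor path blocked by {W7}):
  P1: open — no interior node is in the conditioning set.
{W7} does not satisfy the backdoor criterion.

No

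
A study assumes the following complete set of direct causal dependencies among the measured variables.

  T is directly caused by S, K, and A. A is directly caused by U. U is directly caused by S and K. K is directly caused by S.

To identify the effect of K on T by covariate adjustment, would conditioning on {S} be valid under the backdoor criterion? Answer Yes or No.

Yes

Backdoor paths from K to T (paths whose first edge points into K):
  P1: K <- S -> U -> A -> T
  P2: K <- S -> T
Condition 1 (no descendant of K in the set): holds — descendants of K are {A, T, U}; none are in {S}.
Condition 2 (every backdoor path blocked by {S}):
  P1: blocked at fork node S ∈ conditioning set.
  P2: blocked at fork node S ∈ conditioning set.
{S} satisfies the backdoor criterion.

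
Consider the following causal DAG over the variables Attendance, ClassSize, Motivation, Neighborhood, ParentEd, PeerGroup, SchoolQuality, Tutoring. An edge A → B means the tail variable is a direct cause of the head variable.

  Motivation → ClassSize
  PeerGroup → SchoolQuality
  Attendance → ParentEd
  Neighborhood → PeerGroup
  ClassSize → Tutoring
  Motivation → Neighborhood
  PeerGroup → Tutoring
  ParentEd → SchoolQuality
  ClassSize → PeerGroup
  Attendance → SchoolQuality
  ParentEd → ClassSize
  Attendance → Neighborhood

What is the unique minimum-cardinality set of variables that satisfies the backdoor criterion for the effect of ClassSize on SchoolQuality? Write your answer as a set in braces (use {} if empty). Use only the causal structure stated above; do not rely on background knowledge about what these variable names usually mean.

Variables eligible for adjustment (non-descendants of ClassSize, excluding ClassSize and SchoolQuality): {Attendance, Motivation, Neighborhood, ParentEd}.
Backdoor paths from ClassSize to SchoolQuality:
  P1: ClassSize <- Motivation -> Neighborhood <- Attendance -> ParentEd -> SchoolQuality
  P2: ClassSize <- Motivation -> Neighborhood <- Attendance -> SchoolQuality
  P3: ClassSize <- Motivation -> Neighborhood -> PeerGroup -> SchoolQuality
  P4: ClassSize <- ParentEd <- Attendance -> Neighborhood -> PeerGroup -> SchoolQuality
  P5: ClassSize <- ParentEd <- Attendance -> SchoolQuality
  P6: ClassSize <- ParentEd -> SchoolQuality
The empty set is not sufficient: P3 (ClassSize <- Motivation -> Neighborhood -> PeerGroup -> SchoolQuality) has no collider blocking it and no conditioned non-collider, so it is open.
Try {Motivation, ParentEd}:
  P1: blocked at fork node Motivation ∈ conditioning set.
  P2: blocked at fork node Motivation ∈ conditioning set.
  P3: blocked at fork node Motivation ∈ conditioning set.
  P4: blocked at chain node ParentEd ∈ conditioning set.
  P5: blocked at chain node ParentEd ∈ conditioning set.
  P6: blocked at fork node ParentEd ∈ conditioning set.
{Motivation, ParentEd} contains no descendant of ClassSize and blocks every backdoor path.
Every element of {Motivation, ParentEd} is needed (dropping Motivation leaves P3 open; dropping ParentEd leaves P4 open), so no proper subset is valid.
Among all size-2 subsets of the eligible variables, only {Motivation, ParentEd} blocks every backdoor path, so it is the unique smallest valid adjustment set.

{Motivation, ParentEd}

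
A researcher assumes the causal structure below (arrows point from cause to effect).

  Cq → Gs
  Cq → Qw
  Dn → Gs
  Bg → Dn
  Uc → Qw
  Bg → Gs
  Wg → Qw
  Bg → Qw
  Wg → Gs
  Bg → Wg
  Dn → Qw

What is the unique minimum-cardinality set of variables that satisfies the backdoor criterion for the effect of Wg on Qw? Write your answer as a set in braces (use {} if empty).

Variables eligible for adjustment (non-descendants of Wg, excluding Wg and Qw): {Bg, Cq, Dn, Uc}.
Backdoor paths from Wg to Qw:
  P1: Wg <- Bg -> Dn -> Qw
  P2: Wg <- Bg -> Dn -> Gs <- Cq -> Qw
  P3: Wg <- Bg -> Qw
  P4: Wg <- Bg -> Gs <- Dn -> Qw
  P5: Wg <- Bg -> Gs <- Cq -> Qw
The empty set is not sufficient: P1 (Wg <- Bg -> Dn -> Qw) has no collider blocking it and no conditioned non-collider, so it is open.
Try {Bg}:
  P1: blocked at fork node Bg ∈ conditioning set.
  P2: blocked at fork node Bg ∈ conditioning set.
  P3: blocked at fork node Bg ∈ conditioning set.
  P4: blocked at fork node Bg ∈ conditioning set.
  P5: blocked at fork node Bg ∈ conditioning set.
{Bg} contains no descendant of Wg and blocks every backdoor path.
No other singleton works — e.g. {Dn} leaves P3 open — so {Bg} is the unique smallest valid adjustment set.

{Bg}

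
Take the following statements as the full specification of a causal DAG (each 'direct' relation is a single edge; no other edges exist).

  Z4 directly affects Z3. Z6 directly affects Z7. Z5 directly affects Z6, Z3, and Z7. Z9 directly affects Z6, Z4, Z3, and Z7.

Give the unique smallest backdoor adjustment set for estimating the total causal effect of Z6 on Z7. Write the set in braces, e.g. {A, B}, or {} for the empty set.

Variables eligible for adjustment (non-descendants of Z6, excluding Z6 and Z7): {Z3, Z4, Z5, Z9}.
Backdoor paths from Z6 to Z7:
  P1: Z6 <- Z9 -> Z4 -> Z3 <- Z5 -> Z7
  P2: Z6 <- Z9 -> Z7
  P3: Z6 <- Z9 -> Z3 <- Z5 -> Z7
  P4: Z6 <- Z5 -> Z7
  P5: Z6 <- Z5 -> Z3 <- Z9 -> Z7
  P6: Z6 <- Z5 -> Z3 <- Z4 <- Z9 -> Z7
The empty set is not sufficient: P2 (Z6 <- Z9 -> Z7) has no collider blocking it and no conditioned non-collider, so it is open.
Try {Z5, Z9}:
  P1: blocked at fork node Z9 ∈ conditioning set.
  P2: blocked at fork node Z9 ∈ conditioning set.
  P3: blocked at fork node Z9 ∈ conditioning set.
  P4: blocked at fork node Z5 ∈ conditioning set.
  P5: blocked at fork node Z5 ∈ conditioning set.
  P6: blocked at fork node Z5 ∈ conditioning set.
{Z5, Z9} contains no descendant of Z6 and blocks every backdoor path.
Every element of {Z5, Z9} is needed (dropping Z5 leaves P4 open; dropping Z9 leaves P2 open), so no proper subset is valid.
Among all size-2 subsets of the eligible variables, only {Z5, Z9} blocks every backdoor path, so it is the unique smallest valid adjustment set.

{Z5, Z9}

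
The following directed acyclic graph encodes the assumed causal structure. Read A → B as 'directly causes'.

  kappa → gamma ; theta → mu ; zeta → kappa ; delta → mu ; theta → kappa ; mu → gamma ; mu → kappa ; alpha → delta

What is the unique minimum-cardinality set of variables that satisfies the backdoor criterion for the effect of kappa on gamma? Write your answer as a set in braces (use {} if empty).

{mu}

Variables eligible for adjustment (non-descendants of kappa, excluding kappa and gamma): {alpha, delta, mu, theta, zeta}.
Backdoor paths from kappa to gamma:
  P1: kappa <- theta -> mu -> gamma
  P2: kappa <- mu -> gamma
The empty set is not sufficient: P1 (kappa <- theta -> mu -> gamma) has no collider blocking it and no conditioned non-collider, so it is open.
Try {mu}:
  P1: blocked at chain node mu ∈ conditioning set.
  P2: blocked at fork node mu ∈ conditioning set.
{mu} contains no descendant of kappa and blocks every backdoor path.
No other singleton works — e.g. {alpha} leaves P1 open — so {mu} is the unique smallest valid adjustment set.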